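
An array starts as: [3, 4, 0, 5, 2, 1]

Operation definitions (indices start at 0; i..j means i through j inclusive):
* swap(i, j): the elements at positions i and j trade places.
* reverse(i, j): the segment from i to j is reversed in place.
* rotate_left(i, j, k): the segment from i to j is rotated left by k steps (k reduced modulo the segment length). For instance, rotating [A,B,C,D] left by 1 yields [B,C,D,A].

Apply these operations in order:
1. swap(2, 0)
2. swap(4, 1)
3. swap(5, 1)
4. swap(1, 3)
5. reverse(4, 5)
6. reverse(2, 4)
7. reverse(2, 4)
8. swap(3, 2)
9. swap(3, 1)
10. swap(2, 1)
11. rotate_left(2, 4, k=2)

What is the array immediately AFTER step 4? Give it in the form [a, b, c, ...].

After 1 (swap(2, 0)): [0, 4, 3, 5, 2, 1]
After 2 (swap(4, 1)): [0, 2, 3, 5, 4, 1]
After 3 (swap(5, 1)): [0, 1, 3, 5, 4, 2]
After 4 (swap(1, 3)): [0, 5, 3, 1, 4, 2]

Answer: [0, 5, 3, 1, 4, 2]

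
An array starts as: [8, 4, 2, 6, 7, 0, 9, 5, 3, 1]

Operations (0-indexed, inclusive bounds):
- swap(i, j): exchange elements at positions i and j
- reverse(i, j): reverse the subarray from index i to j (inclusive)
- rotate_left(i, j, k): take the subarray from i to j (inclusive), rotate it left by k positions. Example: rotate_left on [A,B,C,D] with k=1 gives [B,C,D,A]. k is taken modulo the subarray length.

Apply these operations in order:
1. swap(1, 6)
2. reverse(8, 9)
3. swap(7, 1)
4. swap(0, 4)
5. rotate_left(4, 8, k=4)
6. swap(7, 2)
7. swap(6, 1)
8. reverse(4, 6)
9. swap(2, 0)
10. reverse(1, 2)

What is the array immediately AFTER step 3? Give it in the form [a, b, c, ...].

After 1 (swap(1, 6)): [8, 9, 2, 6, 7, 0, 4, 5, 3, 1]
After 2 (reverse(8, 9)): [8, 9, 2, 6, 7, 0, 4, 5, 1, 3]
After 3 (swap(7, 1)): [8, 5, 2, 6, 7, 0, 4, 9, 1, 3]

Answer: [8, 5, 2, 6, 7, 0, 4, 9, 1, 3]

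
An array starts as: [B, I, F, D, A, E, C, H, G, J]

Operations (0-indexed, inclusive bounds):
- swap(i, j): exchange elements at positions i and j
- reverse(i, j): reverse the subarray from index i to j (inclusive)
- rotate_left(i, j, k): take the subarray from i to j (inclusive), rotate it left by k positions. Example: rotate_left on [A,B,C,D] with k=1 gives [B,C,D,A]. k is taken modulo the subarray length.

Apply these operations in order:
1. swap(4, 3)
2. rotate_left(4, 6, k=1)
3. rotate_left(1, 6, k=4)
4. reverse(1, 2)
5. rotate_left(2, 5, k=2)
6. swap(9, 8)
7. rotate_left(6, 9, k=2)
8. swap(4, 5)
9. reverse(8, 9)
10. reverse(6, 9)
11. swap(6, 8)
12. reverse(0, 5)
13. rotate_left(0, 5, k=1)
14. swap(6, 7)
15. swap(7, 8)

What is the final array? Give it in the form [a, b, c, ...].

Answer: [I, A, F, D, B, C, H, E, G, J]

Derivation:
After 1 (swap(4, 3)): [B, I, F, A, D, E, C, H, G, J]
After 2 (rotate_left(4, 6, k=1)): [B, I, F, A, E, C, D, H, G, J]
After 3 (rotate_left(1, 6, k=4)): [B, C, D, I, F, A, E, H, G, J]
After 4 (reverse(1, 2)): [B, D, C, I, F, A, E, H, G, J]
After 5 (rotate_left(2, 5, k=2)): [B, D, F, A, C, I, E, H, G, J]
After 6 (swap(9, 8)): [B, D, F, A, C, I, E, H, J, G]
After 7 (rotate_left(6, 9, k=2)): [B, D, F, A, C, I, J, G, E, H]
After 8 (swap(4, 5)): [B, D, F, A, I, C, J, G, E, H]
After 9 (reverse(8, 9)): [B, D, F, A, I, C, J, G, H, E]
After 10 (reverse(6, 9)): [B, D, F, A, I, C, E, H, G, J]
After 11 (swap(6, 8)): [B, D, F, A, I, C, G, H, E, J]
After 12 (reverse(0, 5)): [C, I, A, F, D, B, G, H, E, J]
After 13 (rotate_left(0, 5, k=1)): [I, A, F, D, B, C, G, H, E, J]
After 14 (swap(6, 7)): [I, A, F, D, B, C, H, G, E, J]
After 15 (swap(7, 8)): [I, A, F, D, B, C, H, E, G, J]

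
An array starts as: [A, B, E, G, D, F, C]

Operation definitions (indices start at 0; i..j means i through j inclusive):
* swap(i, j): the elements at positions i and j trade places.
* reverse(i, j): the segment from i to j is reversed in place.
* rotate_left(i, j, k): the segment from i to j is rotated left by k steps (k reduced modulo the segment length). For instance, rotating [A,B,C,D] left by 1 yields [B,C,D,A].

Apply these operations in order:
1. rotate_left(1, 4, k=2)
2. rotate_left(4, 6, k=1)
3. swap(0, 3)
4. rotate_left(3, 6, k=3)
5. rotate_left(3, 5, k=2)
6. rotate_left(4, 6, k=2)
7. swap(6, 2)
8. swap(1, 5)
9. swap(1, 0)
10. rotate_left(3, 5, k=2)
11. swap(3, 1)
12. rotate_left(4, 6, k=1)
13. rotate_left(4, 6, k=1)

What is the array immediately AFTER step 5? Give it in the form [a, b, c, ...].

Answer: [B, G, D, F, E, A, C]

Derivation:
After 1 (rotate_left(1, 4, k=2)): [A, G, D, B, E, F, C]
After 2 (rotate_left(4, 6, k=1)): [A, G, D, B, F, C, E]
After 3 (swap(0, 3)): [B, G, D, A, F, C, E]
After 4 (rotate_left(3, 6, k=3)): [B, G, D, E, A, F, C]
After 5 (rotate_left(3, 5, k=2)): [B, G, D, F, E, A, C]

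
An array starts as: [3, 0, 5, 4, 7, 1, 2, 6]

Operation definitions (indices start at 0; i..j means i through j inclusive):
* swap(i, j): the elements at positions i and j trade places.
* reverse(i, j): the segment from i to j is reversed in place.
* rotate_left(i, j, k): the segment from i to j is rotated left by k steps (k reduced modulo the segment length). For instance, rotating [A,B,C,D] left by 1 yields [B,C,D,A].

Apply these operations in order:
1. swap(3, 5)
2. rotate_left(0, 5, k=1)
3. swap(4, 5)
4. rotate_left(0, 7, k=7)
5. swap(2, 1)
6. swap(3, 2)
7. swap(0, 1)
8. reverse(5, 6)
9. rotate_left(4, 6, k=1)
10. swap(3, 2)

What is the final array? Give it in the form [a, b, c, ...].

After 1 (swap(3, 5)): [3, 0, 5, 1, 7, 4, 2, 6]
After 2 (rotate_left(0, 5, k=1)): [0, 5, 1, 7, 4, 3, 2, 6]
After 3 (swap(4, 5)): [0, 5, 1, 7, 3, 4, 2, 6]
After 4 (rotate_left(0, 7, k=7)): [6, 0, 5, 1, 7, 3, 4, 2]
After 5 (swap(2, 1)): [6, 5, 0, 1, 7, 3, 4, 2]
After 6 (swap(3, 2)): [6, 5, 1, 0, 7, 3, 4, 2]
After 7 (swap(0, 1)): [5, 6, 1, 0, 7, 3, 4, 2]
After 8 (reverse(5, 6)): [5, 6, 1, 0, 7, 4, 3, 2]
After 9 (rotate_left(4, 6, k=1)): [5, 6, 1, 0, 4, 3, 7, 2]
After 10 (swap(3, 2)): [5, 6, 0, 1, 4, 3, 7, 2]

Answer: [5, 6, 0, 1, 4, 3, 7, 2]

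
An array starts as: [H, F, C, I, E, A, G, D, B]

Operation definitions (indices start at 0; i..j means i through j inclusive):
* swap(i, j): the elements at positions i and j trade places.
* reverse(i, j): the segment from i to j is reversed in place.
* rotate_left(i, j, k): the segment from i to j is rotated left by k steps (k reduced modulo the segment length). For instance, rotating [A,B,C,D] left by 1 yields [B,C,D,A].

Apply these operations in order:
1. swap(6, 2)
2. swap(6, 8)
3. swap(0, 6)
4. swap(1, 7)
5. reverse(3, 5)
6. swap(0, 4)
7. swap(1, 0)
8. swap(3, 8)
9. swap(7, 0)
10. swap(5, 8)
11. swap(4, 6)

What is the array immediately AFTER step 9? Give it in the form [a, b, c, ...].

Answer: [F, E, G, C, B, I, H, D, A]

Derivation:
After 1 (swap(6, 2)): [H, F, G, I, E, A, C, D, B]
After 2 (swap(6, 8)): [H, F, G, I, E, A, B, D, C]
After 3 (swap(0, 6)): [B, F, G, I, E, A, H, D, C]
After 4 (swap(1, 7)): [B, D, G, I, E, A, H, F, C]
After 5 (reverse(3, 5)): [B, D, G, A, E, I, H, F, C]
After 6 (swap(0, 4)): [E, D, G, A, B, I, H, F, C]
After 7 (swap(1, 0)): [D, E, G, A, B, I, H, F, C]
After 8 (swap(3, 8)): [D, E, G, C, B, I, H, F, A]
After 9 (swap(7, 0)): [F, E, G, C, B, I, H, D, A]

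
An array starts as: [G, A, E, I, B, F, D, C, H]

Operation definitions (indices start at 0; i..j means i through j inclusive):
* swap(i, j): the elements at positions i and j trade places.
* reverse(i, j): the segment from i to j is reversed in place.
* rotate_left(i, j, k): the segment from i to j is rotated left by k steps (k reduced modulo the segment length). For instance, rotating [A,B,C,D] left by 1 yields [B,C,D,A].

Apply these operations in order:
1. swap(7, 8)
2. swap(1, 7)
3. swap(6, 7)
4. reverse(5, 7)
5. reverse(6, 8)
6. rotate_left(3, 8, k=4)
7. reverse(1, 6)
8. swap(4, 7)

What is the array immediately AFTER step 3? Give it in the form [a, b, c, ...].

Answer: [G, H, E, I, B, F, A, D, C]

Derivation:
After 1 (swap(7, 8)): [G, A, E, I, B, F, D, H, C]
After 2 (swap(1, 7)): [G, H, E, I, B, F, D, A, C]
After 3 (swap(6, 7)): [G, H, E, I, B, F, A, D, C]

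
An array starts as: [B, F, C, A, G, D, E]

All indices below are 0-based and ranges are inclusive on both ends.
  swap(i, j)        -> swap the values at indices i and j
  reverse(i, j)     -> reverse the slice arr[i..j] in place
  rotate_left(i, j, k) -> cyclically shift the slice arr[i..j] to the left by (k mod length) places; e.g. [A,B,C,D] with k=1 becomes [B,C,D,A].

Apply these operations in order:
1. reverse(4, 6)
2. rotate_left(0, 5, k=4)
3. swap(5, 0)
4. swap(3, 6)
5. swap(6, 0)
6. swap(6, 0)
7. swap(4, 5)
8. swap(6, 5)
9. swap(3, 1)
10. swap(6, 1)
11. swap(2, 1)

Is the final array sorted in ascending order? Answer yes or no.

After 1 (reverse(4, 6)): [B, F, C, A, E, D, G]
After 2 (rotate_left(0, 5, k=4)): [E, D, B, F, C, A, G]
After 3 (swap(5, 0)): [A, D, B, F, C, E, G]
After 4 (swap(3, 6)): [A, D, B, G, C, E, F]
After 5 (swap(6, 0)): [F, D, B, G, C, E, A]
After 6 (swap(6, 0)): [A, D, B, G, C, E, F]
After 7 (swap(4, 5)): [A, D, B, G, E, C, F]
After 8 (swap(6, 5)): [A, D, B, G, E, F, C]
After 9 (swap(3, 1)): [A, G, B, D, E, F, C]
After 10 (swap(6, 1)): [A, C, B, D, E, F, G]
After 11 (swap(2, 1)): [A, B, C, D, E, F, G]

Answer: yes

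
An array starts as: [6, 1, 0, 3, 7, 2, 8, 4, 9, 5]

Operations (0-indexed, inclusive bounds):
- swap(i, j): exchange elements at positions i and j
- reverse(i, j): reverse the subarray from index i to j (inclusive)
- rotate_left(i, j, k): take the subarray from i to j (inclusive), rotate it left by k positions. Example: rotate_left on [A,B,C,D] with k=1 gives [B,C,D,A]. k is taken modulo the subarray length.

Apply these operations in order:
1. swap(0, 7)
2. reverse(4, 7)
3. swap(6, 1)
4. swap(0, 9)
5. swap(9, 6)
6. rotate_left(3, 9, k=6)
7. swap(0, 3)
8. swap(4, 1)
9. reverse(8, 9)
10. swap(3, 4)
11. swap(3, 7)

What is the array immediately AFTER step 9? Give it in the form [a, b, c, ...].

After 1 (swap(0, 7)): [4, 1, 0, 3, 7, 2, 8, 6, 9, 5]
After 2 (reverse(4, 7)): [4, 1, 0, 3, 6, 8, 2, 7, 9, 5]
After 3 (swap(6, 1)): [4, 2, 0, 3, 6, 8, 1, 7, 9, 5]
After 4 (swap(0, 9)): [5, 2, 0, 3, 6, 8, 1, 7, 9, 4]
After 5 (swap(9, 6)): [5, 2, 0, 3, 6, 8, 4, 7, 9, 1]
After 6 (rotate_left(3, 9, k=6)): [5, 2, 0, 1, 3, 6, 8, 4, 7, 9]
After 7 (swap(0, 3)): [1, 2, 0, 5, 3, 6, 8, 4, 7, 9]
After 8 (swap(4, 1)): [1, 3, 0, 5, 2, 6, 8, 4, 7, 9]
After 9 (reverse(8, 9)): [1, 3, 0, 5, 2, 6, 8, 4, 9, 7]

Answer: [1, 3, 0, 5, 2, 6, 8, 4, 9, 7]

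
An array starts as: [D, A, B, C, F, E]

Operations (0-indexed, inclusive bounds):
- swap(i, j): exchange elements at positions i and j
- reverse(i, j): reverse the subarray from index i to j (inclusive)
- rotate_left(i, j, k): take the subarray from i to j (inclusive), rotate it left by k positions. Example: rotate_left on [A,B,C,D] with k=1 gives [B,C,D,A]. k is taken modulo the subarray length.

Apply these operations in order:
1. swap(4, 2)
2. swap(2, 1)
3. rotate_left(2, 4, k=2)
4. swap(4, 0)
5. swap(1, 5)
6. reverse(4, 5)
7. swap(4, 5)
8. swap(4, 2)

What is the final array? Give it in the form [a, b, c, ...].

After 1 (swap(4, 2)): [D, A, F, C, B, E]
After 2 (swap(2, 1)): [D, F, A, C, B, E]
After 3 (rotate_left(2, 4, k=2)): [D, F, B, A, C, E]
After 4 (swap(4, 0)): [C, F, B, A, D, E]
After 5 (swap(1, 5)): [C, E, B, A, D, F]
After 6 (reverse(4, 5)): [C, E, B, A, F, D]
After 7 (swap(4, 5)): [C, E, B, A, D, F]
After 8 (swap(4, 2)): [C, E, D, A, B, F]

Answer: [C, E, D, A, B, F]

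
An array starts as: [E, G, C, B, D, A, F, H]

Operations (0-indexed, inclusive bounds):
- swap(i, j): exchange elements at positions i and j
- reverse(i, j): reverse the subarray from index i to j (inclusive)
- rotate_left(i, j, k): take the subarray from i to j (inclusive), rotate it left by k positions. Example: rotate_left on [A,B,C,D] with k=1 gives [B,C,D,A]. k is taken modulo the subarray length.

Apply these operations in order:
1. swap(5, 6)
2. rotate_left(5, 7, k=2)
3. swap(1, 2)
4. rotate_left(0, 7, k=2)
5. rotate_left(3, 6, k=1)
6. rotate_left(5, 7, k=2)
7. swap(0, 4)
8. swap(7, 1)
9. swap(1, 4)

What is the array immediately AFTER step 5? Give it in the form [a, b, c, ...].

Answer: [G, B, D, F, A, E, H, C]

Derivation:
After 1 (swap(5, 6)): [E, G, C, B, D, F, A, H]
After 2 (rotate_left(5, 7, k=2)): [E, G, C, B, D, H, F, A]
After 3 (swap(1, 2)): [E, C, G, B, D, H, F, A]
After 4 (rotate_left(0, 7, k=2)): [G, B, D, H, F, A, E, C]
After 5 (rotate_left(3, 6, k=1)): [G, B, D, F, A, E, H, C]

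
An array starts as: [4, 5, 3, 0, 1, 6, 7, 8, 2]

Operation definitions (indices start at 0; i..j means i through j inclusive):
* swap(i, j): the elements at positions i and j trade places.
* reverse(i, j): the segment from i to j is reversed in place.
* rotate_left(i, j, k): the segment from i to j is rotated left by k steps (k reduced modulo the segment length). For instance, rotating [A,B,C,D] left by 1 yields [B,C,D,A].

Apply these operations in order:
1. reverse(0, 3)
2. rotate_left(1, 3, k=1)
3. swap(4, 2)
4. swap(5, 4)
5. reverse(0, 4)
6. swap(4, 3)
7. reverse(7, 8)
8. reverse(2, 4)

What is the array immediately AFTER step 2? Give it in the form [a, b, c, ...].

After 1 (reverse(0, 3)): [0, 3, 5, 4, 1, 6, 7, 8, 2]
After 2 (rotate_left(1, 3, k=1)): [0, 5, 4, 3, 1, 6, 7, 8, 2]

Answer: [0, 5, 4, 3, 1, 6, 7, 8, 2]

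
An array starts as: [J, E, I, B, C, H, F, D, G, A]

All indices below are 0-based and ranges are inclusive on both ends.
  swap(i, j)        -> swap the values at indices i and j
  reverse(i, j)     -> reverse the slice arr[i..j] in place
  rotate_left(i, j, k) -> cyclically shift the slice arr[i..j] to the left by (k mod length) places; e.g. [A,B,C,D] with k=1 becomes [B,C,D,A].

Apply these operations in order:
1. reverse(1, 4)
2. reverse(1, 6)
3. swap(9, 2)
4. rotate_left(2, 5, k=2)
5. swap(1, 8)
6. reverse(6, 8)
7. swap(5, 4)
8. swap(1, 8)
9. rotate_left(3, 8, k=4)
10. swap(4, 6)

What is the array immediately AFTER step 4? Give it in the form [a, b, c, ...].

Answer: [J, F, I, B, A, E, C, D, G, H]

Derivation:
After 1 (reverse(1, 4)): [J, C, B, I, E, H, F, D, G, A]
After 2 (reverse(1, 6)): [J, F, H, E, I, B, C, D, G, A]
After 3 (swap(9, 2)): [J, F, A, E, I, B, C, D, G, H]
After 4 (rotate_left(2, 5, k=2)): [J, F, I, B, A, E, C, D, G, H]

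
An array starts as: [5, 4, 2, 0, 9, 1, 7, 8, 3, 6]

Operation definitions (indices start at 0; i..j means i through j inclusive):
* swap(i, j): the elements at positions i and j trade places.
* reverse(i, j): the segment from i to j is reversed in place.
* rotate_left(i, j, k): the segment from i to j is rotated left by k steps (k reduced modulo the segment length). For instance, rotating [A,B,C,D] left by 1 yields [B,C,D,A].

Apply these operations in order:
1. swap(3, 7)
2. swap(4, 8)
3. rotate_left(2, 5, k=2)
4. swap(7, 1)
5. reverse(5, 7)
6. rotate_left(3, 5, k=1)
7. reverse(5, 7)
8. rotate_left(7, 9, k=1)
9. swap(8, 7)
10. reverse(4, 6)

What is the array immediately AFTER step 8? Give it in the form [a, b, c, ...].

After 1 (swap(3, 7)): [5, 4, 2, 8, 9, 1, 7, 0, 3, 6]
After 2 (swap(4, 8)): [5, 4, 2, 8, 3, 1, 7, 0, 9, 6]
After 3 (rotate_left(2, 5, k=2)): [5, 4, 3, 1, 2, 8, 7, 0, 9, 6]
After 4 (swap(7, 1)): [5, 0, 3, 1, 2, 8, 7, 4, 9, 6]
After 5 (reverse(5, 7)): [5, 0, 3, 1, 2, 4, 7, 8, 9, 6]
After 6 (rotate_left(3, 5, k=1)): [5, 0, 3, 2, 4, 1, 7, 8, 9, 6]
After 7 (reverse(5, 7)): [5, 0, 3, 2, 4, 8, 7, 1, 9, 6]
After 8 (rotate_left(7, 9, k=1)): [5, 0, 3, 2, 4, 8, 7, 9, 6, 1]

Answer: [5, 0, 3, 2, 4, 8, 7, 9, 6, 1]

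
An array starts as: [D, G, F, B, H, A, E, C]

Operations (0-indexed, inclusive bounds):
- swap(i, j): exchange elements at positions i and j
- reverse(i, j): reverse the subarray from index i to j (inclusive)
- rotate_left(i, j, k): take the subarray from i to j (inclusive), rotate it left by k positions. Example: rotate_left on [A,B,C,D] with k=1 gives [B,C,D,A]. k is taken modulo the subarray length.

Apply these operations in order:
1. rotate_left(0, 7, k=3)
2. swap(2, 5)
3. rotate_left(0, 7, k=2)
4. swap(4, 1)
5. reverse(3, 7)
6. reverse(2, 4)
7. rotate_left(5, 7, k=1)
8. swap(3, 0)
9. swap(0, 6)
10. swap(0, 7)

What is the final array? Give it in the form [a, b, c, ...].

Answer: [F, G, B, D, C, E, H, A]

Derivation:
After 1 (rotate_left(0, 7, k=3)): [B, H, A, E, C, D, G, F]
After 2 (swap(2, 5)): [B, H, D, E, C, A, G, F]
After 3 (rotate_left(0, 7, k=2)): [D, E, C, A, G, F, B, H]
After 4 (swap(4, 1)): [D, G, C, A, E, F, B, H]
After 5 (reverse(3, 7)): [D, G, C, H, B, F, E, A]
After 6 (reverse(2, 4)): [D, G, B, H, C, F, E, A]
After 7 (rotate_left(5, 7, k=1)): [D, G, B, H, C, E, A, F]
After 8 (swap(3, 0)): [H, G, B, D, C, E, A, F]
After 9 (swap(0, 6)): [A, G, B, D, C, E, H, F]
After 10 (swap(0, 7)): [F, G, B, D, C, E, H, A]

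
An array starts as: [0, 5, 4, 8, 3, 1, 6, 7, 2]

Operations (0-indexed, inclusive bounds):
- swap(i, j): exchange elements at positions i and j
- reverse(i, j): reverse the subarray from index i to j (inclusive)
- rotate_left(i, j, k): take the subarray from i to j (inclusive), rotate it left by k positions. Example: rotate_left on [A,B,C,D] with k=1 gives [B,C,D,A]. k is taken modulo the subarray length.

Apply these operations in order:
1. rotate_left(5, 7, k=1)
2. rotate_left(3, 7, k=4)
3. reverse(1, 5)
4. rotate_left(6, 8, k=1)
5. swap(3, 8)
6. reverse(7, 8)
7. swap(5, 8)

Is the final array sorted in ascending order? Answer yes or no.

Answer: no

Derivation:
After 1 (rotate_left(5, 7, k=1)): [0, 5, 4, 8, 3, 6, 7, 1, 2]
After 2 (rotate_left(3, 7, k=4)): [0, 5, 4, 1, 8, 3, 6, 7, 2]
After 3 (reverse(1, 5)): [0, 3, 8, 1, 4, 5, 6, 7, 2]
After 4 (rotate_left(6, 8, k=1)): [0, 3, 8, 1, 4, 5, 7, 2, 6]
After 5 (swap(3, 8)): [0, 3, 8, 6, 4, 5, 7, 2, 1]
After 6 (reverse(7, 8)): [0, 3, 8, 6, 4, 5, 7, 1, 2]
After 7 (swap(5, 8)): [0, 3, 8, 6, 4, 2, 7, 1, 5]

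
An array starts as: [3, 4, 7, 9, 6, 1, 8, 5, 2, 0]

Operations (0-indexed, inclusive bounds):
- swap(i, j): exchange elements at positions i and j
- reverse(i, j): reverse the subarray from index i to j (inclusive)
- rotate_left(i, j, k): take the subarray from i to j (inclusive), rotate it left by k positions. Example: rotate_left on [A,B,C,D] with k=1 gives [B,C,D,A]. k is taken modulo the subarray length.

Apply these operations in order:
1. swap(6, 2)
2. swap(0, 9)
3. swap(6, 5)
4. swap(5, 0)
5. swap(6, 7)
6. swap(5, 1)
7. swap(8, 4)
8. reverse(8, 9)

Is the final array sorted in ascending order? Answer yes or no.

After 1 (swap(6, 2)): [3, 4, 8, 9, 6, 1, 7, 5, 2, 0]
After 2 (swap(0, 9)): [0, 4, 8, 9, 6, 1, 7, 5, 2, 3]
After 3 (swap(6, 5)): [0, 4, 8, 9, 6, 7, 1, 5, 2, 3]
After 4 (swap(5, 0)): [7, 4, 8, 9, 6, 0, 1, 5, 2, 3]
After 5 (swap(6, 7)): [7, 4, 8, 9, 6, 0, 5, 1, 2, 3]
After 6 (swap(5, 1)): [7, 0, 8, 9, 6, 4, 5, 1, 2, 3]
After 7 (swap(8, 4)): [7, 0, 8, 9, 2, 4, 5, 1, 6, 3]
After 8 (reverse(8, 9)): [7, 0, 8, 9, 2, 4, 5, 1, 3, 6]

Answer: no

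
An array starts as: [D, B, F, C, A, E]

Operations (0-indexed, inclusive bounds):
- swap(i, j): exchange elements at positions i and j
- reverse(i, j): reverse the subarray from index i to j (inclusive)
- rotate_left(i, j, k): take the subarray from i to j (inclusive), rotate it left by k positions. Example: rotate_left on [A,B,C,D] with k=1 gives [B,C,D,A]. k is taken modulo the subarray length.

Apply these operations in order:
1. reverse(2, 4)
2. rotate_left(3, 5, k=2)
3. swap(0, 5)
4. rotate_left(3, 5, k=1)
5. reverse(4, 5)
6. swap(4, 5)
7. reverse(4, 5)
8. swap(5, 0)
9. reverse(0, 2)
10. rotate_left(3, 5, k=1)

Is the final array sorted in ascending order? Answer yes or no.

Answer: no

Derivation:
After 1 (reverse(2, 4)): [D, B, A, C, F, E]
After 2 (rotate_left(3, 5, k=2)): [D, B, A, E, C, F]
After 3 (swap(0, 5)): [F, B, A, E, C, D]
After 4 (rotate_left(3, 5, k=1)): [F, B, A, C, D, E]
After 5 (reverse(4, 5)): [F, B, A, C, E, D]
After 6 (swap(4, 5)): [F, B, A, C, D, E]
After 7 (reverse(4, 5)): [F, B, A, C, E, D]
After 8 (swap(5, 0)): [D, B, A, C, E, F]
After 9 (reverse(0, 2)): [A, B, D, C, E, F]
After 10 (rotate_left(3, 5, k=1)): [A, B, D, E, F, C]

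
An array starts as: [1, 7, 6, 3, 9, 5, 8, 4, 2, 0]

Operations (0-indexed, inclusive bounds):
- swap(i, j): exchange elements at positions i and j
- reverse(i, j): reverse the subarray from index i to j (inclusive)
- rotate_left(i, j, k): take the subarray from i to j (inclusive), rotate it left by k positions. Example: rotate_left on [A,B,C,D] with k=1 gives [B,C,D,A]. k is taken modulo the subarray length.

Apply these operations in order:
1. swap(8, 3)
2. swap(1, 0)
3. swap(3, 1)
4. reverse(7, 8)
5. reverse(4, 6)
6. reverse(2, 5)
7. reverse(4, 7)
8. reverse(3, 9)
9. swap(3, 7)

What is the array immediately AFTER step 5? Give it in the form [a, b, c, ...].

Answer: [7, 2, 6, 1, 8, 5, 9, 3, 4, 0]

Derivation:
After 1 (swap(8, 3)): [1, 7, 6, 2, 9, 5, 8, 4, 3, 0]
After 2 (swap(1, 0)): [7, 1, 6, 2, 9, 5, 8, 4, 3, 0]
After 3 (swap(3, 1)): [7, 2, 6, 1, 9, 5, 8, 4, 3, 0]
After 4 (reverse(7, 8)): [7, 2, 6, 1, 9, 5, 8, 3, 4, 0]
After 5 (reverse(4, 6)): [7, 2, 6, 1, 8, 5, 9, 3, 4, 0]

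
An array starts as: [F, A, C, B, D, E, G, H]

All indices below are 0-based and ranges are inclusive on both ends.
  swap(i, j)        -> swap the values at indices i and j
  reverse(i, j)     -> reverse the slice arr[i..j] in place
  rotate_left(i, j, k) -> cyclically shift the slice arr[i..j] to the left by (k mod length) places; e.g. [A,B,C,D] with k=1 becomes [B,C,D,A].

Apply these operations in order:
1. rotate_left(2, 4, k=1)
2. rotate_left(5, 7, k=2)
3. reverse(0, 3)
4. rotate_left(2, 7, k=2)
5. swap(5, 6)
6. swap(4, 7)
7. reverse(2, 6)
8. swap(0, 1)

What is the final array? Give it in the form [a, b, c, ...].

After 1 (rotate_left(2, 4, k=1)): [F, A, B, D, C, E, G, H]
After 2 (rotate_left(5, 7, k=2)): [F, A, B, D, C, H, E, G]
After 3 (reverse(0, 3)): [D, B, A, F, C, H, E, G]
After 4 (rotate_left(2, 7, k=2)): [D, B, C, H, E, G, A, F]
After 5 (swap(5, 6)): [D, B, C, H, E, A, G, F]
After 6 (swap(4, 7)): [D, B, C, H, F, A, G, E]
After 7 (reverse(2, 6)): [D, B, G, A, F, H, C, E]
After 8 (swap(0, 1)): [B, D, G, A, F, H, C, E]

Answer: [B, D, G, A, F, H, C, E]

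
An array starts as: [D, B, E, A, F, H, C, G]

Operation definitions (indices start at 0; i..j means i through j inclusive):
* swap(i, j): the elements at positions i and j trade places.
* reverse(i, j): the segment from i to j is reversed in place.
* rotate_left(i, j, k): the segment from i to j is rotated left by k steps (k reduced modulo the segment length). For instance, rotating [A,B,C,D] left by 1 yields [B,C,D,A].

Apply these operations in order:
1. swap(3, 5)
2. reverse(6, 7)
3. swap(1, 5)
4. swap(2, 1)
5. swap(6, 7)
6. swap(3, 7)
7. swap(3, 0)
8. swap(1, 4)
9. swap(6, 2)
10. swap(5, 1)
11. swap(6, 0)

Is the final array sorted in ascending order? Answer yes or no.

Answer: yes

Derivation:
After 1 (swap(3, 5)): [D, B, E, H, F, A, C, G]
After 2 (reverse(6, 7)): [D, B, E, H, F, A, G, C]
After 3 (swap(1, 5)): [D, A, E, H, F, B, G, C]
After 4 (swap(2, 1)): [D, E, A, H, F, B, G, C]
After 5 (swap(6, 7)): [D, E, A, H, F, B, C, G]
After 6 (swap(3, 7)): [D, E, A, G, F, B, C, H]
After 7 (swap(3, 0)): [G, E, A, D, F, B, C, H]
After 8 (swap(1, 4)): [G, F, A, D, E, B, C, H]
After 9 (swap(6, 2)): [G, F, C, D, E, B, A, H]
After 10 (swap(5, 1)): [G, B, C, D, E, F, A, H]
After 11 (swap(6, 0)): [A, B, C, D, E, F, G, H]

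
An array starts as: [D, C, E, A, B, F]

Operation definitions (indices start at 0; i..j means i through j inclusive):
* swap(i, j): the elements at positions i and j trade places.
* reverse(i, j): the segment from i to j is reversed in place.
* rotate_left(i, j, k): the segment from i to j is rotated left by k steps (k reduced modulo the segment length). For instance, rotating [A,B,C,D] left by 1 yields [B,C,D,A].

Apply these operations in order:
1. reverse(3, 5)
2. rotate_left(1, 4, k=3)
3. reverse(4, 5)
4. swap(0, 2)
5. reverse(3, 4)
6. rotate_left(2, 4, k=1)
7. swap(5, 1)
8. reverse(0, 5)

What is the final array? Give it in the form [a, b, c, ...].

After 1 (reverse(3, 5)): [D, C, E, F, B, A]
After 2 (rotate_left(1, 4, k=3)): [D, B, C, E, F, A]
After 3 (reverse(4, 5)): [D, B, C, E, A, F]
After 4 (swap(0, 2)): [C, B, D, E, A, F]
After 5 (reverse(3, 4)): [C, B, D, A, E, F]
After 6 (rotate_left(2, 4, k=1)): [C, B, A, E, D, F]
After 7 (swap(5, 1)): [C, F, A, E, D, B]
After 8 (reverse(0, 5)): [B, D, E, A, F, C]

Answer: [B, D, E, A, F, C]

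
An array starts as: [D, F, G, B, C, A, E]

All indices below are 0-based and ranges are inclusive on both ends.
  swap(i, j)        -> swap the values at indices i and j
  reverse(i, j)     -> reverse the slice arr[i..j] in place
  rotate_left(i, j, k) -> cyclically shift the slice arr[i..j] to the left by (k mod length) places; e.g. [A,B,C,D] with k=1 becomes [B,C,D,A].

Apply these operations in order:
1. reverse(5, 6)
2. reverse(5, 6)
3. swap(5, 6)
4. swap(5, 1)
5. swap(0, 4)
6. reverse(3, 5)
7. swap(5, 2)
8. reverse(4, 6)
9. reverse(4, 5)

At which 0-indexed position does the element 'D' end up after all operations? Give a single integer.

After 1 (reverse(5, 6)): [D, F, G, B, C, E, A]
After 2 (reverse(5, 6)): [D, F, G, B, C, A, E]
After 3 (swap(5, 6)): [D, F, G, B, C, E, A]
After 4 (swap(5, 1)): [D, E, G, B, C, F, A]
After 5 (swap(0, 4)): [C, E, G, B, D, F, A]
After 6 (reverse(3, 5)): [C, E, G, F, D, B, A]
After 7 (swap(5, 2)): [C, E, B, F, D, G, A]
After 8 (reverse(4, 6)): [C, E, B, F, A, G, D]
After 9 (reverse(4, 5)): [C, E, B, F, G, A, D]

Answer: 6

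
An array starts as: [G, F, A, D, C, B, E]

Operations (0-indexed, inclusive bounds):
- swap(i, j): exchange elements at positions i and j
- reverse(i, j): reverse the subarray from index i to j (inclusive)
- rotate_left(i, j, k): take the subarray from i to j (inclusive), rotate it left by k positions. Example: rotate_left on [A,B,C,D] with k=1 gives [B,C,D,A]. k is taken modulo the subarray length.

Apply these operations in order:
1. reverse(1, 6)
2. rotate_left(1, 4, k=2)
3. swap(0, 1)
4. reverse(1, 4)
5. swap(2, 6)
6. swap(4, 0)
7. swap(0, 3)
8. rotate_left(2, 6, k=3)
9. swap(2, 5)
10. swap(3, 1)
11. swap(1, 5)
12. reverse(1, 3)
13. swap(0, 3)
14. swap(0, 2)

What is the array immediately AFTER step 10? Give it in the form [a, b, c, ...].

Answer: [D, E, G, B, F, A, C]

Derivation:
After 1 (reverse(1, 6)): [G, E, B, C, D, A, F]
After 2 (rotate_left(1, 4, k=2)): [G, C, D, E, B, A, F]
After 3 (swap(0, 1)): [C, G, D, E, B, A, F]
After 4 (reverse(1, 4)): [C, B, E, D, G, A, F]
After 5 (swap(2, 6)): [C, B, F, D, G, A, E]
After 6 (swap(4, 0)): [G, B, F, D, C, A, E]
After 7 (swap(0, 3)): [D, B, F, G, C, A, E]
After 8 (rotate_left(2, 6, k=3)): [D, B, A, E, F, G, C]
After 9 (swap(2, 5)): [D, B, G, E, F, A, C]
After 10 (swap(3, 1)): [D, E, G, B, F, A, C]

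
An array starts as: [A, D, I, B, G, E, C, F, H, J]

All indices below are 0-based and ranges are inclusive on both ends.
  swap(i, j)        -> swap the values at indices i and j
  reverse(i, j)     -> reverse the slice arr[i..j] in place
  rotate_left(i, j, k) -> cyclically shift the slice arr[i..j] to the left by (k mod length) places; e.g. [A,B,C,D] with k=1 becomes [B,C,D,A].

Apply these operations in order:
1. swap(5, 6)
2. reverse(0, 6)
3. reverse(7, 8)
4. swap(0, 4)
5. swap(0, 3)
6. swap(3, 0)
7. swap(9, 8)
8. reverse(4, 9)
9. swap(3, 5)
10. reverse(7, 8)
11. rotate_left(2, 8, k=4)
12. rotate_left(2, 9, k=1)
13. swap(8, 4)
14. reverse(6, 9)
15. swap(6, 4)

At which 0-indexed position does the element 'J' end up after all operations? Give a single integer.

Answer: 5

Derivation:
After 1 (swap(5, 6)): [A, D, I, B, G, C, E, F, H, J]
After 2 (reverse(0, 6)): [E, C, G, B, I, D, A, F, H, J]
After 3 (reverse(7, 8)): [E, C, G, B, I, D, A, H, F, J]
After 4 (swap(0, 4)): [I, C, G, B, E, D, A, H, F, J]
After 5 (swap(0, 3)): [B, C, G, I, E, D, A, H, F, J]
After 6 (swap(3, 0)): [I, C, G, B, E, D, A, H, F, J]
After 7 (swap(9, 8)): [I, C, G, B, E, D, A, H, J, F]
After 8 (reverse(4, 9)): [I, C, G, B, F, J, H, A, D, E]
After 9 (swap(3, 5)): [I, C, G, J, F, B, H, A, D, E]
After 10 (reverse(7, 8)): [I, C, G, J, F, B, H, D, A, E]
After 11 (rotate_left(2, 8, k=4)): [I, C, H, D, A, G, J, F, B, E]
After 12 (rotate_left(2, 9, k=1)): [I, C, D, A, G, J, F, B, E, H]
After 13 (swap(8, 4)): [I, C, D, A, E, J, F, B, G, H]
After 14 (reverse(6, 9)): [I, C, D, A, E, J, H, G, B, F]
After 15 (swap(6, 4)): [I, C, D, A, H, J, E, G, B, F]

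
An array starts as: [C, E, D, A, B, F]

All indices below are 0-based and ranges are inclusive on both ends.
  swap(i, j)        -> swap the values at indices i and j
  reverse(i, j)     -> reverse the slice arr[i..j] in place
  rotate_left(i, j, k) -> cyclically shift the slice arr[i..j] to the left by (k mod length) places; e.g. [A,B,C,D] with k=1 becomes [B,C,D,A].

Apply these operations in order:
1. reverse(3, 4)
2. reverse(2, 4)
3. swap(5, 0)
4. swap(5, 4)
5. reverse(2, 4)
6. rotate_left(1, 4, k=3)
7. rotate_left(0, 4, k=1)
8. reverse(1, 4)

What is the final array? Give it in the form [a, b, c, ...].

Answer: [A, F, B, C, E, D]

Derivation:
After 1 (reverse(3, 4)): [C, E, D, B, A, F]
After 2 (reverse(2, 4)): [C, E, A, B, D, F]
After 3 (swap(5, 0)): [F, E, A, B, D, C]
After 4 (swap(5, 4)): [F, E, A, B, C, D]
After 5 (reverse(2, 4)): [F, E, C, B, A, D]
After 6 (rotate_left(1, 4, k=3)): [F, A, E, C, B, D]
After 7 (rotate_left(0, 4, k=1)): [A, E, C, B, F, D]
After 8 (reverse(1, 4)): [A, F, B, C, E, D]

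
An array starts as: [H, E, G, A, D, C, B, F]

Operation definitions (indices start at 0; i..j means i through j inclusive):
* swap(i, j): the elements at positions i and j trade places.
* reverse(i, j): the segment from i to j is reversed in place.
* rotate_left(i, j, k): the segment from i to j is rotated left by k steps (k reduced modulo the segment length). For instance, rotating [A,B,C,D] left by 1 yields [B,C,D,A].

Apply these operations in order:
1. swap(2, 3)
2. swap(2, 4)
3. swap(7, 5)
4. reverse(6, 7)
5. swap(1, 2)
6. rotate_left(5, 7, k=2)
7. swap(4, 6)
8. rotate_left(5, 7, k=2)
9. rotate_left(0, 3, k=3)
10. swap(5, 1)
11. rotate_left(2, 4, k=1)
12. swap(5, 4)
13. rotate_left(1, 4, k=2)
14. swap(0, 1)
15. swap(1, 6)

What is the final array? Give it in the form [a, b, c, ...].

After 1 (swap(2, 3)): [H, E, A, G, D, C, B, F]
After 2 (swap(2, 4)): [H, E, D, G, A, C, B, F]
After 3 (swap(7, 5)): [H, E, D, G, A, F, B, C]
After 4 (reverse(6, 7)): [H, E, D, G, A, F, C, B]
After 5 (swap(1, 2)): [H, D, E, G, A, F, C, B]
After 6 (rotate_left(5, 7, k=2)): [H, D, E, G, A, B, F, C]
After 7 (swap(4, 6)): [H, D, E, G, F, B, A, C]
After 8 (rotate_left(5, 7, k=2)): [H, D, E, G, F, C, B, A]
After 9 (rotate_left(0, 3, k=3)): [G, H, D, E, F, C, B, A]
After 10 (swap(5, 1)): [G, C, D, E, F, H, B, A]
After 11 (rotate_left(2, 4, k=1)): [G, C, E, F, D, H, B, A]
After 12 (swap(5, 4)): [G, C, E, F, H, D, B, A]
After 13 (rotate_left(1, 4, k=2)): [G, F, H, C, E, D, B, A]
After 14 (swap(0, 1)): [F, G, H, C, E, D, B, A]
After 15 (swap(1, 6)): [F, B, H, C, E, D, G, A]

Answer: [F, B, H, C, E, D, G, A]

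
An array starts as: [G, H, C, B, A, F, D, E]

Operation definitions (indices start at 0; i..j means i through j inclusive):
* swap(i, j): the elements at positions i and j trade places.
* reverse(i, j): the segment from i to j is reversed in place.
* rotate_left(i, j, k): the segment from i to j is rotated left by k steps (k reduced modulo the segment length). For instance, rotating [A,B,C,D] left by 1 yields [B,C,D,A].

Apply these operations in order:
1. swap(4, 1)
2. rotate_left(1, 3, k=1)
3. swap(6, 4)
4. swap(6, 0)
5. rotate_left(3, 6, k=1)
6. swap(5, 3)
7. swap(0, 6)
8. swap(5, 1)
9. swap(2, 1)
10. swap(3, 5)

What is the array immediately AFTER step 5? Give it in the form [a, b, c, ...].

After 1 (swap(4, 1)): [G, A, C, B, H, F, D, E]
After 2 (rotate_left(1, 3, k=1)): [G, C, B, A, H, F, D, E]
After 3 (swap(6, 4)): [G, C, B, A, D, F, H, E]
After 4 (swap(6, 0)): [H, C, B, A, D, F, G, E]
After 5 (rotate_left(3, 6, k=1)): [H, C, B, D, F, G, A, E]

Answer: [H, C, B, D, F, G, A, E]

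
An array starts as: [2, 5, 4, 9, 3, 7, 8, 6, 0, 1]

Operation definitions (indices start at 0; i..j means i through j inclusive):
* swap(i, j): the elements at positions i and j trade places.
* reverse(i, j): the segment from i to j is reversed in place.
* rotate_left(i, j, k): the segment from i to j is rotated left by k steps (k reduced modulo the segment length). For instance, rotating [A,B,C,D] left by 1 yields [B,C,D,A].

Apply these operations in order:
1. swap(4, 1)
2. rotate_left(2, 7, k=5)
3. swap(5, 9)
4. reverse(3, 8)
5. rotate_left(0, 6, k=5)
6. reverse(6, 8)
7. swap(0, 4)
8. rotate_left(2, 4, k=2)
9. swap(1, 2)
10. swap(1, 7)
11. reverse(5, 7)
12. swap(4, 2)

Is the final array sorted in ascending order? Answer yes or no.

Answer: no

Derivation:
After 1 (swap(4, 1)): [2, 3, 4, 9, 5, 7, 8, 6, 0, 1]
After 2 (rotate_left(2, 7, k=5)): [2, 3, 6, 4, 9, 5, 7, 8, 0, 1]
After 3 (swap(5, 9)): [2, 3, 6, 4, 9, 1, 7, 8, 0, 5]
After 4 (reverse(3, 8)): [2, 3, 6, 0, 8, 7, 1, 9, 4, 5]
After 5 (rotate_left(0, 6, k=5)): [7, 1, 2, 3, 6, 0, 8, 9, 4, 5]
After 6 (reverse(6, 8)): [7, 1, 2, 3, 6, 0, 4, 9, 8, 5]
After 7 (swap(0, 4)): [6, 1, 2, 3, 7, 0, 4, 9, 8, 5]
After 8 (rotate_left(2, 4, k=2)): [6, 1, 7, 2, 3, 0, 4, 9, 8, 5]
After 9 (swap(1, 2)): [6, 7, 1, 2, 3, 0, 4, 9, 8, 5]
After 10 (swap(1, 7)): [6, 9, 1, 2, 3, 0, 4, 7, 8, 5]
After 11 (reverse(5, 7)): [6, 9, 1, 2, 3, 7, 4, 0, 8, 5]
After 12 (swap(4, 2)): [6, 9, 3, 2, 1, 7, 4, 0, 8, 5]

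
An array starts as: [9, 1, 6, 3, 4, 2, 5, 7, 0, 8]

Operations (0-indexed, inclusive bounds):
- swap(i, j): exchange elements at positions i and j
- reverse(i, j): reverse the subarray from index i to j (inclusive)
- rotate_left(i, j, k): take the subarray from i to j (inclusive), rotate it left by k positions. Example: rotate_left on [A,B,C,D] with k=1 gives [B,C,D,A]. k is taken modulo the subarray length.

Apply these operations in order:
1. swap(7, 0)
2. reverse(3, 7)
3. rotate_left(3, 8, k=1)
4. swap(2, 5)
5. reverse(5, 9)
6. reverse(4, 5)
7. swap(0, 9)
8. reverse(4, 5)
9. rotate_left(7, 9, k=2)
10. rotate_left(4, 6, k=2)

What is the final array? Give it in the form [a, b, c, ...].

Answer: [6, 1, 4, 5, 9, 2, 8, 7, 0, 3]

Derivation:
After 1 (swap(7, 0)): [7, 1, 6, 3, 4, 2, 5, 9, 0, 8]
After 2 (reverse(3, 7)): [7, 1, 6, 9, 5, 2, 4, 3, 0, 8]
After 3 (rotate_left(3, 8, k=1)): [7, 1, 6, 5, 2, 4, 3, 0, 9, 8]
After 4 (swap(2, 5)): [7, 1, 4, 5, 2, 6, 3, 0, 9, 8]
After 5 (reverse(5, 9)): [7, 1, 4, 5, 2, 8, 9, 0, 3, 6]
After 6 (reverse(4, 5)): [7, 1, 4, 5, 8, 2, 9, 0, 3, 6]
After 7 (swap(0, 9)): [6, 1, 4, 5, 8, 2, 9, 0, 3, 7]
After 8 (reverse(4, 5)): [6, 1, 4, 5, 2, 8, 9, 0, 3, 7]
After 9 (rotate_left(7, 9, k=2)): [6, 1, 4, 5, 2, 8, 9, 7, 0, 3]
After 10 (rotate_left(4, 6, k=2)): [6, 1, 4, 5, 9, 2, 8, 7, 0, 3]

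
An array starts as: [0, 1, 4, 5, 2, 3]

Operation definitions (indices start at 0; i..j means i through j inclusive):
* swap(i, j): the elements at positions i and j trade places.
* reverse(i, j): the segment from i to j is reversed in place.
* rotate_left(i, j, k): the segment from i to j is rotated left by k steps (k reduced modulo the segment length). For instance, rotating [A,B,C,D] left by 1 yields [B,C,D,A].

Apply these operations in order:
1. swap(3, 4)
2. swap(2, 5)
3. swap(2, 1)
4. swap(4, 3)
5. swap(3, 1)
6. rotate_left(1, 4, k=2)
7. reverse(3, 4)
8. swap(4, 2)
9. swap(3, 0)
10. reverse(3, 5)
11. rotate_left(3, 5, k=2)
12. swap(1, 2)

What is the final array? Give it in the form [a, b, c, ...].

Answer: [1, 5, 3, 0, 4, 2]

Derivation:
After 1 (swap(3, 4)): [0, 1, 4, 2, 5, 3]
After 2 (swap(2, 5)): [0, 1, 3, 2, 5, 4]
After 3 (swap(2, 1)): [0, 3, 1, 2, 5, 4]
After 4 (swap(4, 3)): [0, 3, 1, 5, 2, 4]
After 5 (swap(3, 1)): [0, 5, 1, 3, 2, 4]
After 6 (rotate_left(1, 4, k=2)): [0, 3, 2, 5, 1, 4]
After 7 (reverse(3, 4)): [0, 3, 2, 1, 5, 4]
After 8 (swap(4, 2)): [0, 3, 5, 1, 2, 4]
After 9 (swap(3, 0)): [1, 3, 5, 0, 2, 4]
After 10 (reverse(3, 5)): [1, 3, 5, 4, 2, 0]
After 11 (rotate_left(3, 5, k=2)): [1, 3, 5, 0, 4, 2]
After 12 (swap(1, 2)): [1, 5, 3, 0, 4, 2]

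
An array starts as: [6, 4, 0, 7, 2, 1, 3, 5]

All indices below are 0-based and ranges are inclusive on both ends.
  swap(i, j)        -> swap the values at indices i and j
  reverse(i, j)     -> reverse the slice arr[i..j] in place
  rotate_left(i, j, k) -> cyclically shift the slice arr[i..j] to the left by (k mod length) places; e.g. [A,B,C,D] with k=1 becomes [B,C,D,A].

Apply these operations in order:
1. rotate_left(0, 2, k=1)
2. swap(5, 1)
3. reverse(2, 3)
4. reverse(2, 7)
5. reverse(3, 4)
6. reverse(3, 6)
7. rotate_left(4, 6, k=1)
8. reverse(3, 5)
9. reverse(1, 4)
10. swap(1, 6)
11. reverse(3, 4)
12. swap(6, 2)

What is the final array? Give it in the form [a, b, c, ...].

After 1 (rotate_left(0, 2, k=1)): [4, 0, 6, 7, 2, 1, 3, 5]
After 2 (swap(5, 1)): [4, 1, 6, 7, 2, 0, 3, 5]
After 3 (reverse(2, 3)): [4, 1, 7, 6, 2, 0, 3, 5]
After 4 (reverse(2, 7)): [4, 1, 5, 3, 0, 2, 6, 7]
After 5 (reverse(3, 4)): [4, 1, 5, 0, 3, 2, 6, 7]
After 6 (reverse(3, 6)): [4, 1, 5, 6, 2, 3, 0, 7]
After 7 (rotate_left(4, 6, k=1)): [4, 1, 5, 6, 3, 0, 2, 7]
After 8 (reverse(3, 5)): [4, 1, 5, 0, 3, 6, 2, 7]
After 9 (reverse(1, 4)): [4, 3, 0, 5, 1, 6, 2, 7]
After 10 (swap(1, 6)): [4, 2, 0, 5, 1, 6, 3, 7]
After 11 (reverse(3, 4)): [4, 2, 0, 1, 5, 6, 3, 7]
After 12 (swap(6, 2)): [4, 2, 3, 1, 5, 6, 0, 7]

Answer: [4, 2, 3, 1, 5, 6, 0, 7]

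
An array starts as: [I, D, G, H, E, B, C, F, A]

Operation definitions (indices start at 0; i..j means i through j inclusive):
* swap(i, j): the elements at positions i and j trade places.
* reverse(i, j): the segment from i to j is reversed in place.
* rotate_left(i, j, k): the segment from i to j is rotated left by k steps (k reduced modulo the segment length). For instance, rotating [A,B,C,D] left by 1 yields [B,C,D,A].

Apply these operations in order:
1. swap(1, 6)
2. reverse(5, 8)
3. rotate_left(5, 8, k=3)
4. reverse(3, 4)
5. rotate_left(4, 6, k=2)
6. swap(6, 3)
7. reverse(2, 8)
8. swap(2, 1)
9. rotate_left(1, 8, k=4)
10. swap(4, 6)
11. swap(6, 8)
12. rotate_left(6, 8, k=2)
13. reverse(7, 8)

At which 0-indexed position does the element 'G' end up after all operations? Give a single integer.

After 1 (swap(1, 6)): [I, C, G, H, E, B, D, F, A]
After 2 (reverse(5, 8)): [I, C, G, H, E, A, F, D, B]
After 3 (rotate_left(5, 8, k=3)): [I, C, G, H, E, B, A, F, D]
After 4 (reverse(3, 4)): [I, C, G, E, H, B, A, F, D]
After 5 (rotate_left(4, 6, k=2)): [I, C, G, E, A, H, B, F, D]
After 6 (swap(6, 3)): [I, C, G, B, A, H, E, F, D]
After 7 (reverse(2, 8)): [I, C, D, F, E, H, A, B, G]
After 8 (swap(2, 1)): [I, D, C, F, E, H, A, B, G]
After 9 (rotate_left(1, 8, k=4)): [I, H, A, B, G, D, C, F, E]
After 10 (swap(4, 6)): [I, H, A, B, C, D, G, F, E]
After 11 (swap(6, 8)): [I, H, A, B, C, D, E, F, G]
After 12 (rotate_left(6, 8, k=2)): [I, H, A, B, C, D, G, E, F]
After 13 (reverse(7, 8)): [I, H, A, B, C, D, G, F, E]

Answer: 6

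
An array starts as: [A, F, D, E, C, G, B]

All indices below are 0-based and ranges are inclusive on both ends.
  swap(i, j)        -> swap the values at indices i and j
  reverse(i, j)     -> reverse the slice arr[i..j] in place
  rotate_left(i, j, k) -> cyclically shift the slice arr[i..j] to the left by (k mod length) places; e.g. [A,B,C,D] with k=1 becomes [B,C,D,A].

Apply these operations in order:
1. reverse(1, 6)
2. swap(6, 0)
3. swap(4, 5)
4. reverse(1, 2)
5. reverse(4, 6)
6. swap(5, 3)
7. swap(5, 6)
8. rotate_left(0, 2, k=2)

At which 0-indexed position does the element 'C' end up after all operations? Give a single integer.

Answer: 6

Derivation:
After 1 (reverse(1, 6)): [A, B, G, C, E, D, F]
After 2 (swap(6, 0)): [F, B, G, C, E, D, A]
After 3 (swap(4, 5)): [F, B, G, C, D, E, A]
After 4 (reverse(1, 2)): [F, G, B, C, D, E, A]
After 5 (reverse(4, 6)): [F, G, B, C, A, E, D]
After 6 (swap(5, 3)): [F, G, B, E, A, C, D]
After 7 (swap(5, 6)): [F, G, B, E, A, D, C]
After 8 (rotate_left(0, 2, k=2)): [B, F, G, E, A, D, C]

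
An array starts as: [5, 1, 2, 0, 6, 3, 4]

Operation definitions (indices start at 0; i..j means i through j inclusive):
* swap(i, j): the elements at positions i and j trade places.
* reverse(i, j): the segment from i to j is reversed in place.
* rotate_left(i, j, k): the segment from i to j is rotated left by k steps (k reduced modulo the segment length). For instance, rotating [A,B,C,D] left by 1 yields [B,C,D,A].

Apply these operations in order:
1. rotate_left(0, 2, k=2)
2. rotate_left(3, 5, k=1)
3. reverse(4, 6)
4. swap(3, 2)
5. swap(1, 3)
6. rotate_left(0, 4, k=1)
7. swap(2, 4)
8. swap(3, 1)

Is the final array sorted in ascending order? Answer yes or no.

After 1 (rotate_left(0, 2, k=2)): [2, 5, 1, 0, 6, 3, 4]
After 2 (rotate_left(3, 5, k=1)): [2, 5, 1, 6, 3, 0, 4]
After 3 (reverse(4, 6)): [2, 5, 1, 6, 4, 0, 3]
After 4 (swap(3, 2)): [2, 5, 6, 1, 4, 0, 3]
After 5 (swap(1, 3)): [2, 1, 6, 5, 4, 0, 3]
After 6 (rotate_left(0, 4, k=1)): [1, 6, 5, 4, 2, 0, 3]
After 7 (swap(2, 4)): [1, 6, 2, 4, 5, 0, 3]
After 8 (swap(3, 1)): [1, 4, 2, 6, 5, 0, 3]

Answer: no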